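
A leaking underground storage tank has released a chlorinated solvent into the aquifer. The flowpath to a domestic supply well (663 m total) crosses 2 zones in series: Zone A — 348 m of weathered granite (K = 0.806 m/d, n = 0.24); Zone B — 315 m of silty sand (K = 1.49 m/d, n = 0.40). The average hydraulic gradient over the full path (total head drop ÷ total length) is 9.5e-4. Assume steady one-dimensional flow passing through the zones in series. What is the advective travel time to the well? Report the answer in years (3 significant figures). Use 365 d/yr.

586 years

Continuity: the same q passes through each zone, so ΔH = q·Σ(L_j/K_j) — the zones act as resistances in series.
Σ(L/K) = 348/0.806 + 315/1.49 = 431.8 + 211.4 = 643.2 d
K_eq = L_total / Σ(L/K) = 663 / 643.2 = 1.031 m/d
q = K_eq · i = 1.031 × 9.5e-4 = 9.793e-4 m/d (same in every zone)
Zone A: v = q/n = 9.793e-4/0.24 = 0.004080 m/d → t_A = 348/0.004080 = 85290 d
Zone B: v = q/n = 9.793e-4/0.40 = 0.002448 m/d → t_B = 315/0.002448 = 128700 d
Total t = 85290 + 128700 = 214000 d
   = 214000 / 365 = 586 yr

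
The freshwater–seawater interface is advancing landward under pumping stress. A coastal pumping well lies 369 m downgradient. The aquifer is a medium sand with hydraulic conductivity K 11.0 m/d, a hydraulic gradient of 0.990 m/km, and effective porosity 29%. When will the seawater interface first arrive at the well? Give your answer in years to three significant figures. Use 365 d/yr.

q = Ki = 11.0 × 9.9e-4 = 0.01089 m/d
Average linear velocity = 0.01089 / 0.29 = 0.03755 m/d
t = L / v = 369 / 0.03755 = 9826 d
   = 9826 / 365 = 26.9 yr

26.9 years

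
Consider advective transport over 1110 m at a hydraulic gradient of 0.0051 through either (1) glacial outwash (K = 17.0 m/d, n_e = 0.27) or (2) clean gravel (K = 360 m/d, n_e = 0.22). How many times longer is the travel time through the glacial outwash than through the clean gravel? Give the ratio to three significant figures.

26.0

Unit 1 (glacial outwash): v = 17.0×0.0051/0.27 = 0.3211 m/d, t = 1110/0.3211 = 3457 d
Unit 2 (clean gravel): v = 360×0.0051/0.22 = 8.345 m/d, t = 1110/8.345 = 133.0 d
t(glacial outwash) / t(clean gravel) = 3457/133.0 = 26.0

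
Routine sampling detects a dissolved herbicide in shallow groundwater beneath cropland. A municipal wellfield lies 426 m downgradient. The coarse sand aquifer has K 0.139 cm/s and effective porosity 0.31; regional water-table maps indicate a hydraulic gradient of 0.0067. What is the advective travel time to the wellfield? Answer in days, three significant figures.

164 days

K = 0.139 cm/s × 864 = 120.1 m/d
q = Ki = 120.1 × 0.0067 = 0.8046 m/d
v = Ki/n = 120.1·0.0067/0.31 = 2.596 m/d
t = L / v = 426 / 2.596 = 164.1 d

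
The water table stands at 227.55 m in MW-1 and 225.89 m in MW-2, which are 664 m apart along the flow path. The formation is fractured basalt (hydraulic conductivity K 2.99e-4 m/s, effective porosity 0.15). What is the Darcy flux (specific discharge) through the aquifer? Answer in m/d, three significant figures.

0.0646 m/d

Hydraulic gradient i = (227.55 − 225.89) / 664 = 1.66 / 664 = 0.002500
K = 2.99e-4 m/s × 86400 s/d = 25.83 m/d
Darcy flux q = K·i = 25.83 × 0.002500 = 0.06458 m/d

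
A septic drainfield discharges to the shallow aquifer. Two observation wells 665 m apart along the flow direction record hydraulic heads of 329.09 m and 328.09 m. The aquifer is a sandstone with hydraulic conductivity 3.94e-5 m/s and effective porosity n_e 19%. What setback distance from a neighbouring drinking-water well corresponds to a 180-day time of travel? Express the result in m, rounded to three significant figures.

Hydraulic gradient i = (329.09 − 328.09) / 665 = 1.00 / 665 = 0.001504
K = 3.94e-5 m/s × 86400 s/d = 3.404 m/d
Specific discharge q = 3.404 × 0.001504 = 0.005119 m/d
v_s = q/n_e = 0.005119/0.19 = 0.02694 m/d
L = v × T = 0.02694 × 180 = 4.850 m

4.85 m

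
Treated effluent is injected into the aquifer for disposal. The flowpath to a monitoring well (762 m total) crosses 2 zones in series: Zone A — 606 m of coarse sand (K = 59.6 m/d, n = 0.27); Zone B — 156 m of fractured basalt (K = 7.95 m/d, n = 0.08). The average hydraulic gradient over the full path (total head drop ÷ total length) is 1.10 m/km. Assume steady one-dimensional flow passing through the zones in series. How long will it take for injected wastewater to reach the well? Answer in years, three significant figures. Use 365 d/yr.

17.1 years

Continuity: the same q passes through each zone, so ΔH = q·Σ(L_j/K_j) — the zones act as resistances in series.
Σ(L/K) = 606/59.6 + 156/7.95 = 10.17 + 19.62 = 29.79 d
K_eq = L_total / Σ(L/K) = 762 / 29.79 = 25.58 m/d
q = K_eq · i = 25.58 × 0.0011 = 0.02814 m/d (same in every zone)
Zone A: v = q/n = 0.02814/0.27 = 0.1042 m/d → t_A = 606/0.1042 = 5815 d
Zone B: v = q/n = 0.02814/0.08 = 0.3517 m/d → t_B = 156/0.3517 = 443.6 d
Total t = 5815 + 443.6 = 6259 d
   = 6259 / 365 = 17.1 yr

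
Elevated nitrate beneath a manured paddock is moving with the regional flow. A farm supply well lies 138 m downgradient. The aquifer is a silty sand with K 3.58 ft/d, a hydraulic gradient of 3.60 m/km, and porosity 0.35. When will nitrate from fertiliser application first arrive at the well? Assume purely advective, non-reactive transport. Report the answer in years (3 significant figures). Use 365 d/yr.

K = 3.58 ft/d × 0.3048 = 1.091 m/d
Specific discharge q = 1.091 × 0.0036 = 0.003928 m/d
Average linear velocity = 0.003928 / 0.35 = 0.01122 m/d
t = L / v = 138 / 0.01122 = 12300 d
   = 12300 / 365 = 33.7 yr

33.7 years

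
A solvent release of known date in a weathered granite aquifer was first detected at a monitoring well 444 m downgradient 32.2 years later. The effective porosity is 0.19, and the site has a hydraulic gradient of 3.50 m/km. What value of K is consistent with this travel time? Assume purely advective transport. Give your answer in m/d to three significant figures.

t = 32.2 years = 11750 d
v = L / t = 444 / 11750 = 0.03778 m/d
K = v · n / i = 0.03778 × 0.19 / 0.0035 = 2.05 m/d

2.05 m/d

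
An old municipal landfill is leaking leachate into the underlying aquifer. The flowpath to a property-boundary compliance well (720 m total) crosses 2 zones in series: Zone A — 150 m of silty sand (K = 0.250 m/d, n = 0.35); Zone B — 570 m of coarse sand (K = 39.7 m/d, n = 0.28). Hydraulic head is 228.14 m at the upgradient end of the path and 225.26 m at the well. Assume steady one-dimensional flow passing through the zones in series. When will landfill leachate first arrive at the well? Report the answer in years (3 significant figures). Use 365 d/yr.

124 years

Total head drop ΔH = 228.14 − 225.26 = 2.88 m
Continuity: the same q passes through each zone, so ΔH = q·Σ(L_j/K_j) — the zones act as resistances in series.
Σ(L/K) = 150/0.250 + 570/39.7 = 600.0 + 14.36 = 614.4 d
q = ΔH / Σ(L/K) = 2.88 / 614.4 = 0.004688 m/d (same in every zone)
Zone A: v = q/n = 0.004688/0.35 = 0.01339 m/d → t_A = 150/0.01339 = 11200 d
Zone B: v = q/n = 0.004688/0.28 = 0.01674 m/d → t_B = 570/0.01674 = 34050 d
Total t = 11200 + 34050 = 45240 d
   = 45240 / 365 = 124 yr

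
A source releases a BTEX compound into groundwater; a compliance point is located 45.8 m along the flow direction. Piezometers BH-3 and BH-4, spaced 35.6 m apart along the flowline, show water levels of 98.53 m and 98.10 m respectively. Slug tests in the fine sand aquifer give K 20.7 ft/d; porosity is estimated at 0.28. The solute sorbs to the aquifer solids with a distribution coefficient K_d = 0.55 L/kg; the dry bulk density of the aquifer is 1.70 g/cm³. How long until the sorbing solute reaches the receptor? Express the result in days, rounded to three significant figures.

730 days

Hydraulic gradient i = (98.53 − 98.10) / 35.6 = 0.43 / 35.6 = 0.01208
K = 20.7 ft/d × 0.3048 = 6.309 m/d
Darcy flux q = K·i = 6.309 × 0.01208 = 0.07621 m/d
v = Ki/n = 6.309·0.01208/0.28 = 0.2722 m/d
Retardation R = 1 + ρ_b·K_d/n = 1 + 1.70×0.55/0.28 = 4.339
Contaminant velocity v_c = v/R = 0.2722/4.339 = 0.06272 m/d
t = L/v_c = 45.8/0.06272 = 730.2 d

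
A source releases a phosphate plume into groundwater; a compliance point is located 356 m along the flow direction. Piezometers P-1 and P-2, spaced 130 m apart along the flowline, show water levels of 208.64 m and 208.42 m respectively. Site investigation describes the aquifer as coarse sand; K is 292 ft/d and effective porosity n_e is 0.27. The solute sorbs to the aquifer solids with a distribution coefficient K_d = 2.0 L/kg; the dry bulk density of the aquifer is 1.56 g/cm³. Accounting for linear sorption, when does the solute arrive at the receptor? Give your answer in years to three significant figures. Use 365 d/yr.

22.0 years

Hydraulic gradient i = (208.64 − 208.42) / 130 = 0.22 / 130 = 0.001692
K = 292 ft/d × 0.3048 = 89.00 m/d
q = Ki = 89.00 × 0.001692 = 0.1506 m/d
Seepage velocity v = q / n = 0.1506 / 0.27 = 0.5578 m/d
Retardation R = 1 + ρ_b·K_d/n = 1 + 1.56×2.0/0.27 = 12.56
Contaminant velocity v_c = v/R = 0.5578/12.56 = 0.04443 m/d
t = L/v_c = 356/0.04443 = 8013 d
   = 8013/365 = 22.0 yr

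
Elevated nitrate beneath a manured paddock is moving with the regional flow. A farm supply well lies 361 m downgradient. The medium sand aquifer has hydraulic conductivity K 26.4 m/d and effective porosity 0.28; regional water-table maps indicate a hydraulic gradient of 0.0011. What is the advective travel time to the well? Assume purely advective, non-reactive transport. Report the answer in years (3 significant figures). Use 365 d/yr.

q = Ki = 26.4 × 0.0011 = 0.02904 m/d
v_s = q/n_e = 0.02904/0.28 = 0.1037 m/d
t = L / v = 361 / 0.1037 = 3481 d
   = 3481 / 365 = 9.54 yr

9.54 years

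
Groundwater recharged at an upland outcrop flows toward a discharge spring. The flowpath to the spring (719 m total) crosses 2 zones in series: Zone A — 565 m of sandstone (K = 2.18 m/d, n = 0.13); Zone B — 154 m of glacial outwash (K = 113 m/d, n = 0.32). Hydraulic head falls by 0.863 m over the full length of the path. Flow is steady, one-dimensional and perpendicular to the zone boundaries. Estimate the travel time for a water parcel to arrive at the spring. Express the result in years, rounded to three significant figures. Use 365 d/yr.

102 years

Steady 1-D flow in series ⇒ the Darcy flux q is identical in every zone and the zone head losses add (resistances L/K in series).
Σ(L/K) = 565/2.18 + 154/113 = 259.2 + 1.363 = 260.5 d
q = ΔH / Σ(L/K) = 0.863 / 260.5 = 0.003312 m/d (same in every zone)
Zone A: v = q/n = 0.003312/0.13 = 0.02548 m/d → t_A = 565/0.02548 = 22170 d
Zone B: v = q/n = 0.003312/0.32 = 0.01035 m/d → t_B = 154/0.01035 = 14880 d
Total t = 22170 + 14880 = 37050 d
   = 37050 / 365 = 102 yr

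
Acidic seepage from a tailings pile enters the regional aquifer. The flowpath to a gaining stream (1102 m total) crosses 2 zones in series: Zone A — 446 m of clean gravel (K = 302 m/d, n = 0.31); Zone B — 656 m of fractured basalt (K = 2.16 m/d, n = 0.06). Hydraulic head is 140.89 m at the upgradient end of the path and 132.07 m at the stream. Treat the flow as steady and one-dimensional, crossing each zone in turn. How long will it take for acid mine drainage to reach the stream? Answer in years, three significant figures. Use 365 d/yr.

Total head drop ΔH = 140.89 − 132.07 = 8.82 m
Continuity: the same q passes through each zone, so ΔH = q·Σ(L_j/K_j) — the zones act as resistances in series.
Σ(L/K) = 446/302 + 656/2.16 = 1.477 + 303.7 = 305.2 d
q = ΔH / Σ(L/K) = 8.82 / 305.2 = 0.02890 m/d (same in every zone)
Zone A: v = q/n = 0.02890/0.31 = 0.09323 m/d → t_A = 446/0.09323 = 4784 d
Zone B: v = q/n = 0.02890/0.06 = 0.4817 m/d → t_B = 656/0.4817 = 1362 d
Total t = 4784 + 1362 = 6146 d
   = 6146 / 365 = 16.8 yr

16.8 years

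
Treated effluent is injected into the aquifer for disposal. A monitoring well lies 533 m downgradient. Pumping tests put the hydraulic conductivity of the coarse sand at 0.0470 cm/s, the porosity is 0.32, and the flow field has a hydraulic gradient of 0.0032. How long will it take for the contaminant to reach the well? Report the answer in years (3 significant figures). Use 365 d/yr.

3.60 years

K = 0.0470 cm/s × 864 = 40.61 m/d
q = Ki = 40.61 × 0.0032 = 0.1299 m/d
v_s = q/n_e = 0.1299/0.32 = 0.4061 m/d
t = L / v = 533 / 0.4061 = 1313 d
   = 1313 / 365 = 3.60 yr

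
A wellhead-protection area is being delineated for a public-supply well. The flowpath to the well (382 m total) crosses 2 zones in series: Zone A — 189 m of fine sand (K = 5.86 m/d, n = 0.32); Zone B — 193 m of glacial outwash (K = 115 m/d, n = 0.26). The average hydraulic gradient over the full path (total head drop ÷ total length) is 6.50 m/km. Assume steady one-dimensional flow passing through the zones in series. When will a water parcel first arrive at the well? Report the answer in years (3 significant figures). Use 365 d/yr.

4.14 years

Steady 1-D flow in series ⇒ the Darcy flux q is identical in every zone and the zone head losses add (resistances L/K in series).
Σ(L/K) = 189/5.86 + 193/115 = 32.25 + 1.678 = 33.93 d
K_eq = L_total / Σ(L/K) = 382 / 33.93 = 11.26 m/d
q = K_eq · i = 11.26 × 0.0065 = 0.07318 m/d (same in every zone)
Zone A: v = q/n = 0.07318/0.32 = 0.2287 m/d → t_A = 189/0.2287 = 826.5 d
Zone B: v = q/n = 0.07318/0.26 = 0.2815 m/d → t_B = 193/0.2815 = 685.7 d
Total t = 826.5 + 685.7 = 1512 d
   = 1512 / 365 = 4.14 yr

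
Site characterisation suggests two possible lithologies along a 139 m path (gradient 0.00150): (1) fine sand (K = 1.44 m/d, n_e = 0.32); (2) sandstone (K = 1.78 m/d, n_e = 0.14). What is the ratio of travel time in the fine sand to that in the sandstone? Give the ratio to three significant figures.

2.83

Unit 1 (fine sand): v = 1.44×0.0015/0.32 = 0.006750 m/d, t = 139/0.006750 = 20590 d
Unit 2 (sandstone): v = 1.78×0.0015/0.14 = 0.01907 m/d, t = 139/0.01907 = 7288 d
t(fine sand) / t(sandstone) = 20590/7288 = 2.83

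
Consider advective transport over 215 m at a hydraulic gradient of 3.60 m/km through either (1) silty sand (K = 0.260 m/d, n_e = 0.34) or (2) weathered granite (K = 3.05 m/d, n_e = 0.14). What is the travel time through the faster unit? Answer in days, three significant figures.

Unit 1 (silty sand): v = 0.260×0.0036/0.34 = 0.002753 m/d, t = 215/0.002753 = 78100 d
Unit 2 (weathered granite): v = 3.05×0.0036/0.14 = 0.07843 m/d, t = 215/0.07843 = 2741 d
Faster unit: t = 2740 d

2740 days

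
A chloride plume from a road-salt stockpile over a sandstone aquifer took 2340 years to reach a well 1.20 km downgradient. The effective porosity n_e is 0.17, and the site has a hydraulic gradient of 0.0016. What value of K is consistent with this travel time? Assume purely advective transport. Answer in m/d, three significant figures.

t = 2340 years = 854100 d
L = 1.20 km = 1200 m
v = L / t = 1200 / 854100 = 0.001405 m/d
K = v · n / i = 0.001405 × 0.17 / 0.0016 = 0.149 m/d

0.149 m/d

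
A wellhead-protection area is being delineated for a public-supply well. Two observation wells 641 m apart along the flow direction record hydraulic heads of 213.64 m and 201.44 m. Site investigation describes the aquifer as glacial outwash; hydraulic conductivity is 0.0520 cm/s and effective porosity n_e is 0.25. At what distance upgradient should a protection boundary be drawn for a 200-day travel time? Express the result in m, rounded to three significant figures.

Hydraulic gradient i = (213.64 − 201.44) / 641 = 12.20 / 641 = 0.01903
K = 0.0520 cm/s × 864 = 44.93 m/d
Specific discharge q = 44.93 × 0.01903 = 0.8551 m/d
Seepage velocity v = q / n = 0.8551 / 0.25 = 3.420 m/d
L = v × T = 3.420 × 200 = 684.1 m

684 m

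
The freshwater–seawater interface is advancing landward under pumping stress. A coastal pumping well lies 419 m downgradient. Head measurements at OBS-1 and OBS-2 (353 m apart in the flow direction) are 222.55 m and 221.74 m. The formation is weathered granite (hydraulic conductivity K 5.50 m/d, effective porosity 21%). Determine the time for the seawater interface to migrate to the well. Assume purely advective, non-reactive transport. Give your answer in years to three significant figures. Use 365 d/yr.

19.1 years

Hydraulic gradient i = (222.55 − 221.74) / 353 = 0.81 / 353 = 0.002295
q = Ki = 5.50 × 0.002295 = 0.01262 m/d
v = Ki/n = 5.50·0.002295/0.21 = 0.06010 m/d
t = L / v = 419 / 0.06010 = 6972 d
   = 6972 / 365 = 19.1 yr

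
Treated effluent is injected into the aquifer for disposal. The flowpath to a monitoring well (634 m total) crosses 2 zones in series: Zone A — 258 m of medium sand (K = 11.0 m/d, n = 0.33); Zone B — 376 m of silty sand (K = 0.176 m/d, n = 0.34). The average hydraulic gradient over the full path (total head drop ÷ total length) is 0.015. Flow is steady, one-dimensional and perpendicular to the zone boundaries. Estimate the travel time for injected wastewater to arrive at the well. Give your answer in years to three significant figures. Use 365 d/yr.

133 years

For zones in series the flux q is common to all zones; the equivalent conductivity is the harmonic (thickness-weighted) mean, K_eq = L_total / Σ(L_j/K_j).
Σ(L/K) = 258/11.0 + 376/0.176 = 23.45 + 2136 = 2160 d
K_eq = L_total / Σ(L/K) = 634 / 2160 = 0.2935 m/d
q = K_eq · i = 0.2935 × 0.015 = 0.004403 m/d (same in every zone)
Zone A: v = q/n = 0.004403/0.33 = 0.01334 m/d → t_A = 258/0.01334 = 19340 d
Zone B: v = q/n = 0.004403/0.34 = 0.01295 m/d → t_B = 376/0.01295 = 29030 d
Total t = 19340 + 29030 = 48370 d
   = 48370 / 365 = 133 yr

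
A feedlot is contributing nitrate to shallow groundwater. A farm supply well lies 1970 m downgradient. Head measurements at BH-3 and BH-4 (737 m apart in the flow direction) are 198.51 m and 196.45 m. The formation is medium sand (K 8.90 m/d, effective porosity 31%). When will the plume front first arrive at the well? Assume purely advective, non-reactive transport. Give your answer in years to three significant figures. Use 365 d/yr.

Hydraulic gradient i = (198.51 − 196.45) / 737 = 2.06 / 737 = 0.002795
Specific discharge q = 8.90 × 0.002795 = 0.02488 m/d
Average linear velocity = 0.02488 / 0.31 = 0.08025 m/d
t = L / v = 1970 / 0.08025 = 24550 d
   = 24550 / 365 = 67.3 yr

67.3 years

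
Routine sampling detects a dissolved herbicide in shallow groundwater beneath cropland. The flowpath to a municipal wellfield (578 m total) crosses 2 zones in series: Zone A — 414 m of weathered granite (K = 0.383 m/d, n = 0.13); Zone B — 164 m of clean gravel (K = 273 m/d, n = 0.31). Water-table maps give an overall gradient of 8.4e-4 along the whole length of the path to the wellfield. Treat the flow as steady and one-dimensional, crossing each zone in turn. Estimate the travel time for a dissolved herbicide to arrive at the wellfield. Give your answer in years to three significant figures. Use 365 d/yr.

639 years

For zones in series the flux q is common to all zones; the equivalent conductivity is the harmonic (thickness-weighted) mean, K_eq = L_total / Σ(L_j/K_j).
Σ(L/K) = 414/0.383 + 164/273 = 1081 + 0.6007 = 1082 d
K_eq = L_total / Σ(L/K) = 578 / 1082 = 0.5344 m/d
q = K_eq · i = 0.5344 × 8.4e-4 = 4.489e-4 m/d (same in every zone)
Zone A: v = q/n = 4.489e-4/0.13 = 0.003453 m/d → t_A = 414/0.003453 = 119900 d
Zone B: v = q/n = 4.489e-4/0.31 = 0.001448 m/d → t_B = 164/0.001448 = 113300 d
Total t = 119900 + 113300 = 233100 d
   = 233100 / 365 = 639 yr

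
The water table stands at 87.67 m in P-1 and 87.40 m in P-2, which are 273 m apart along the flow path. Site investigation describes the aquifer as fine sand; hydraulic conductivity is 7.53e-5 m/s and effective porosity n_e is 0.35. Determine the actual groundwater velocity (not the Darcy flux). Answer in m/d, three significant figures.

0.0184 m/d

Hydraulic gradient i = (87.67 − 87.40) / 273 = 0.27 / 273 = 9.890e-4
K = 7.53e-5 m/s × 86400 s/d = 6.506 m/d
q = Ki = 6.506 × 9.890e-4 = 0.006434 m/d
v_s = q/n_e = 0.006434/0.35 = 0.01838 m/d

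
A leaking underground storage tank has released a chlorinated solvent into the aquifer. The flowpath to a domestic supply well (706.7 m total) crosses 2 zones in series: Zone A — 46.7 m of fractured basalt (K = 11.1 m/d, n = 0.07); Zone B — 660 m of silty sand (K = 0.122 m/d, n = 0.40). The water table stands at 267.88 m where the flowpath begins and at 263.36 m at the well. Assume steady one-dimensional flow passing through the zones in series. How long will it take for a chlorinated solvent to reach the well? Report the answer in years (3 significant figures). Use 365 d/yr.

877 years

Total head drop ΔH = 267.88 − 263.36 = 4.52 m
Steady 1-D flow in series ⇒ the Darcy flux q is identical in every zone and the zone head losses add (resistances L/K in series).
Σ(L/K) = 46.7/11.1 + 660/0.122 = 4.207 + 5410 = 5414 d
q = ΔH / Σ(L/K) = 4.52 / 5414 = 8.349e-4 m/d (same in every zone)
Zone A: v = q/n = 8.349e-4/0.07 = 0.01193 m/d → t_A = 46.7/0.01193 = 3916 d
Zone B: v = q/n = 8.349e-4/0.40 = 0.002087 m/d → t_B = 660/0.002087 = 316200 d
Total t = 3916 + 316200 = 320100 d
   = 320100 / 365 = 877 yr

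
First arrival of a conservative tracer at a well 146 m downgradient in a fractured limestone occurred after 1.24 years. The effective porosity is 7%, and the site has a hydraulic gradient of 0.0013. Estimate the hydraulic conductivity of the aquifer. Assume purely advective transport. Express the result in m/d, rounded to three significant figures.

t = 1.24 years = 452.6 d
v = L / t = 146 / 452.6 = 0.3226 m/d
K = v · n / i = 0.3226 × 0.07 / 0.0013 = 17.4 m/d

17.4 m/d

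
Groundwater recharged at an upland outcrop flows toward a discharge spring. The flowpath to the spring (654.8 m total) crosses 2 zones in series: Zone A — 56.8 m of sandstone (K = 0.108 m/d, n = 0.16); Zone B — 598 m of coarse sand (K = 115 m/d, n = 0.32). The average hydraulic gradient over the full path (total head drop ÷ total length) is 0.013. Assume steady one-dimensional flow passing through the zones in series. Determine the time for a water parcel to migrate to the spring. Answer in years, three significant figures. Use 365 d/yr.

34.3 years

Steady 1-D flow in series ⇒ the Darcy flux q is identical in every zone and the zone head losses add (resistances L/K in series).
Σ(L/K) = 56.8/0.108 + 598/115 = 525.9 + 5.200 = 531.1 d
K_eq = L_total / Σ(L/K) = 654.8 / 531.1 = 1.233 m/d
q = K_eq · i = 1.233 × 0.013 = 0.01603 m/d (same in every zone)
Zone A: v = q/n = 0.01603/0.16 = 0.1002 m/d → t_A = 56.8/0.1002 = 567.0 d
Zone B: v = q/n = 0.01603/0.32 = 0.05008 m/d → t_B = 598/0.05008 = 11940 d
Total t = 567.0 + 11940 = 12510 d
   = 12510 / 365 = 34.3 yr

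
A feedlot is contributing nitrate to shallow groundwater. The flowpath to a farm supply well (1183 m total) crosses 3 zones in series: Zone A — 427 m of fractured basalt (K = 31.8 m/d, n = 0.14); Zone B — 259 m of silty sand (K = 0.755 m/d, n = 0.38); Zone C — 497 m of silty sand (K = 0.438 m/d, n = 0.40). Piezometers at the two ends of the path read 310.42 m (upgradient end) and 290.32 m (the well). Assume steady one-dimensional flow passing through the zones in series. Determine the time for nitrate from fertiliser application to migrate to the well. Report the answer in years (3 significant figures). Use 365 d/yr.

72.6 years

Total head drop ΔH = 310.42 − 290.32 = 20.10 m
Steady 1-D flow in series ⇒ the Darcy flux q is identical in every zone and the zone head losses add (resistances L/K in series).
Σ(L/K) = 427/31.8 + 259/0.755 + 497/0.438 = 13.43 + 343.0 + 1135 = 1491 d
q = ΔH / Σ(L/K) = 20.10 / 1491 = 0.01348 m/d (same in every zone)
Zone A: v = q/n = 0.01348/0.14 = 0.09628 m/d → t_A = 427/0.09628 = 4435 d
Zone B: v = q/n = 0.01348/0.38 = 0.03547 m/d → t_B = 259/0.03547 = 7302 d
Zone C: v = q/n = 0.01348/0.40 = 0.03370 m/d → t_C = 497/0.03370 = 14750 d
Total t = 4435 + 7302 + 14750 = 26490 d
   = 26490 / 365 = 72.6 yr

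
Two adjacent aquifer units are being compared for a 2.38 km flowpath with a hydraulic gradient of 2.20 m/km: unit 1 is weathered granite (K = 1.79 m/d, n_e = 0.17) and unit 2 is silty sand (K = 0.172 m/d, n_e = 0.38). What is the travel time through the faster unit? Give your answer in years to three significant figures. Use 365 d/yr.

281 years

Unit 1 (weathered granite): v = 1.79×0.0022/0.17 = 0.02316 m/d, t = 2380/0.02316 = 102700 d
Unit 2 (silty sand): v = 0.172×0.0022/0.38 = 9.958e-4 m/d, t = 2380/9.958e-4 = 2.390e6 d
Faster: 102700 d / 365 = 281 yr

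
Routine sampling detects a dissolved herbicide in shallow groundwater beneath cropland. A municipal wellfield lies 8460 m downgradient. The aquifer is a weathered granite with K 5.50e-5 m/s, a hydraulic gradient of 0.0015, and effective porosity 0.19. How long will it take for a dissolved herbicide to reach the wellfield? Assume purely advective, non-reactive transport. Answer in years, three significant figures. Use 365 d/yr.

618 years

K = 5.50e-5 m/s × 86400 s/d = 4.752 m/d
q = Ki = 4.752 × 0.0015 = 0.007128 m/d
v = Ki/n = 4.752·0.0015/0.19 = 0.03752 m/d
t = L / v = 8460 / 0.03752 = 225500 d
   = 225500 / 365 = 618 yr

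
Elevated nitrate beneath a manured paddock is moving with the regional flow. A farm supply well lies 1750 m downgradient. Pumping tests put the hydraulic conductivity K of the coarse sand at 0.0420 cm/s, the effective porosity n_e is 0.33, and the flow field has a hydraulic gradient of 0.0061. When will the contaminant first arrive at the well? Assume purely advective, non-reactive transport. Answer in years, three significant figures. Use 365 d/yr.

K = 0.0420 cm/s × 864 = 36.29 m/d
Darcy flux q = K·i = 36.29 × 0.0061 = 0.2214 m/d
Average linear velocity = 0.2214 / 0.33 = 0.6708 m/d
t = L / v = 1750 / 0.6708 = 2609 d
   = 2609 / 365 = 7.15 yr

7.15 years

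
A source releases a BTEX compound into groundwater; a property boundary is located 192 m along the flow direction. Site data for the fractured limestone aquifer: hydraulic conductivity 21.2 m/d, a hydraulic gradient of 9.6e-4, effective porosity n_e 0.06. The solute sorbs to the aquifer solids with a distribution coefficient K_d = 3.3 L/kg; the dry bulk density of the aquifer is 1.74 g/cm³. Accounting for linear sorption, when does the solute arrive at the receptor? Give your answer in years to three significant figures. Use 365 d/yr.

Specific discharge q = 21.2 × 9.6e-4 = 0.02035 m/d
Average linear velocity = 0.02035 / 0.06 = 0.3392 m/d
Retardation R = 1 + ρ_b·K_d/n = 1 + 1.74×3.3/0.06 = 96.70
Contaminant velocity v_c = v/R = 0.3392/96.70 = 0.003508 m/d
t = L/v_c = 192/0.003508 = 54740 d
   = 54740/365 = 150 yr

150 years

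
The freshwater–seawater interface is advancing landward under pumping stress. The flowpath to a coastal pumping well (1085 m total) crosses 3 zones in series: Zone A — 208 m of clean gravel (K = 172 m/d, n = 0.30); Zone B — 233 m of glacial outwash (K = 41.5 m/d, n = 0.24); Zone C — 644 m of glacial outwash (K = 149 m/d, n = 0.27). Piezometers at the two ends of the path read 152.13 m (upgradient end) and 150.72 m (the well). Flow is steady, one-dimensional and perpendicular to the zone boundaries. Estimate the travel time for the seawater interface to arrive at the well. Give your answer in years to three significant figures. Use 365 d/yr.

6.33 years

Total head drop ΔH = 152.13 − 150.72 = 1.41 m
Steady 1-D flow in series ⇒ the Darcy flux q is identical in every zone and the zone head losses add (resistances L/K in series).
Σ(L/K) = 208/172 + 233/41.5 + 644/149 = 1.209 + 5.614 + 4.322 = 11.15 d
q = ΔH / Σ(L/K) = 1.41 / 11.15 = 0.1265 m/d (same in every zone)
Zone A: v = q/n = 0.1265/0.30 = 0.4217 m/d → t_A = 208/0.4217 = 493.3 d
Zone B: v = q/n = 0.1265/0.24 = 0.5271 m/d → t_B = 233/0.5271 = 442.0 d
Zone C: v = q/n = 0.1265/0.27 = 0.4685 m/d → t_C = 644/0.4685 = 1375 d
Total t = 493.3 + 442.0 + 1375 = 2310 d
   = 2310 / 365 = 6.33 yr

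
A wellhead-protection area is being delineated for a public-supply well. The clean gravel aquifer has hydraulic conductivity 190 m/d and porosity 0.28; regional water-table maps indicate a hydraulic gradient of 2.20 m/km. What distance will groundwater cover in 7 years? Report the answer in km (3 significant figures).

3.81 km

Specific discharge q = 190 × 0.0022 = 0.4180 m/d
Average linear velocity = 0.4180 / 0.28 = 1.493 m/d
T = 7 yr × 365 = 2555 d
L = v × T = 1.493 × 2555 = 3814 m
   = 3.81 km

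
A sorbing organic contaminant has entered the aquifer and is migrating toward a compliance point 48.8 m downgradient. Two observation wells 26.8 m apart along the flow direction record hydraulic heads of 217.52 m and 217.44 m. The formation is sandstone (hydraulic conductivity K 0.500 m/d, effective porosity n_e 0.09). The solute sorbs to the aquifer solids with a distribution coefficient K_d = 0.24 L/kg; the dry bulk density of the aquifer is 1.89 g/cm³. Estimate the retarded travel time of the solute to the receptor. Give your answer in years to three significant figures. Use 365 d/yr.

48.7 years

Hydraulic gradient i = (217.52 − 217.44) / 26.8 = 0.08 / 26.8 = 0.002985
Specific discharge q = 0.500 × 0.002985 = 0.001493 m/d
v_s = q/n_e = 0.001493/0.09 = 0.01658 m/d
Retardation R = 1 + ρ_b·K_d/n = 1 + 1.89×0.24/0.09 = 6.040
Contaminant velocity v_c = v/R = 0.01658/6.040 = 0.002746 m/d
t = L/v_c = 48.8/0.002746 = 17770 d
   = 17770/365 = 48.7 yr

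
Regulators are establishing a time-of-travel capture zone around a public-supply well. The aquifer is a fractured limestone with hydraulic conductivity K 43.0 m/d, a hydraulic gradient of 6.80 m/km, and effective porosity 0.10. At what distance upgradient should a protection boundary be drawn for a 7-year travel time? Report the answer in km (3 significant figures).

Specific discharge q = 43.0 × 0.0068 = 0.2924 m/d
Average linear velocity = 0.2924 / 0.10 = 2.924 m/d
T = 7 yr × 365 = 2555 d
L = v × T = 2.924 × 2555 = 7471 m
   = 7.47 km

7.47 km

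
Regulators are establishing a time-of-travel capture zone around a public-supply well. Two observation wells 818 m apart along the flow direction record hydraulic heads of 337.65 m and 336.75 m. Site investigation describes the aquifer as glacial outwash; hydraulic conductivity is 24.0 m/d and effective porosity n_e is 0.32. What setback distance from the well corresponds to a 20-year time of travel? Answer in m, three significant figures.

602 m

Hydraulic gradient i = (337.65 − 336.75) / 818 = 0.90 / 818 = 0.001100
q = Ki = 24.0 × 0.001100 = 0.02641 m/d
v = Ki/n = 24.0·0.001100/0.32 = 0.08252 m/d
T = 20 yr × 365 = 7300 d
L = v × T = 0.08252 × 7300 = 602.4 m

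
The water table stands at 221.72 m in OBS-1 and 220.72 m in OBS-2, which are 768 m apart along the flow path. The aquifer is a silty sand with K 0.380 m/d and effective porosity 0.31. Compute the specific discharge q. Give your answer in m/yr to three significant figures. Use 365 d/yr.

Hydraulic gradient i = (221.72 − 220.72) / 768 = 1.00 / 768 = 0.001302
q = Ki = 0.380 × 0.001302 = 4.948e-4 m/d
   = 4.948e-4 × 365 = 0.181 m/yr

0.181 m/yr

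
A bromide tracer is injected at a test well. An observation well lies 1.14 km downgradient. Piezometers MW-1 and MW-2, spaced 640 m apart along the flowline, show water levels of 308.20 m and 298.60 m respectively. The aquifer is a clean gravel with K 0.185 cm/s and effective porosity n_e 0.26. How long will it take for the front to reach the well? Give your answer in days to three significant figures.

Hydraulic gradient i = (308.20 − 298.60) / 640 = 9.60 / 640 = 0.01500
K = 0.185 cm/s × 864 = 159.8 m/d
q = Ki = 159.8 × 0.01500 = 2.398 m/d
Seepage velocity v = q / n = 2.398 / 0.26 = 9.222 m/d
L = 1.14 km = 1140 m
t = L / v = 1140 / 9.222 = 123.6 d

124 days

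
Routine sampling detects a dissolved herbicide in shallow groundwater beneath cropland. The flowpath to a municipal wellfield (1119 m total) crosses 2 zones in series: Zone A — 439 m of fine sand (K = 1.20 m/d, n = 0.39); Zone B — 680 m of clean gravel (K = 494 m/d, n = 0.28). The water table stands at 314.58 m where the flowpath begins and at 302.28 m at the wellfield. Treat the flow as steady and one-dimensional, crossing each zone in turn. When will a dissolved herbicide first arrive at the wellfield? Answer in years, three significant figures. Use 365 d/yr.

29.6 years

Total head drop ΔH = 314.58 − 302.28 = 12.30 m
Continuity: the same q passes through each zone, so ΔH = q·Σ(L_j/K_j) — the zones act as resistances in series.
Σ(L/K) = 439/1.20 + 680/494 = 365.8 + 1.377 = 367.2 d
q = ΔH / Σ(L/K) = 12.30 / 367.2 = 0.03350 m/d (same in every zone)
Zone A: v = q/n = 0.03350/0.39 = 0.08589 m/d → t_A = 439/0.08589 = 5111 d
Zone B: v = q/n = 0.03350/0.28 = 0.1196 m/d → t_B = 680/0.1196 = 5684 d
Total t = 5111 + 5684 = 10800 d
   = 10800 / 365 = 29.6 yr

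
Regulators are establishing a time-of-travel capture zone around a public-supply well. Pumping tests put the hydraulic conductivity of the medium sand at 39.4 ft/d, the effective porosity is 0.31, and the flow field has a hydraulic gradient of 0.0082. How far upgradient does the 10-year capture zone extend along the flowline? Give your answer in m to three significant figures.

K = 39.4 ft/d × 0.3048 = 12.01 m/d
Darcy flux q = K·i = 12.01 × 0.0082 = 0.09847 m/d
Seepage velocity v = q / n = 0.09847 / 0.31 = 0.3177 m/d
T = 10 yr × 365 = 3650 d
L = v × T = 0.3177 × 3650 = 1159 m

1160 m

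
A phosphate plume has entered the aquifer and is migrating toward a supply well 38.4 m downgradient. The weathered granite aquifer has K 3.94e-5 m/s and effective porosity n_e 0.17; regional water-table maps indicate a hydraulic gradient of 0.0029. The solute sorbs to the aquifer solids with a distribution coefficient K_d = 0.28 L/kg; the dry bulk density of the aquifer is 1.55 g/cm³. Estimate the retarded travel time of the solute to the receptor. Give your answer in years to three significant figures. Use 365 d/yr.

6.44 years

K = 3.94e-5 m/s × 86400 s/d = 3.404 m/d
Specific discharge q = 3.404 × 0.0029 = 0.009872 m/d
v_s = q/n_e = 0.009872/0.17 = 0.05807 m/d
Retardation R = 1 + ρ_b·K_d/n = 1 + 1.55×0.28/0.17 = 3.553
Contaminant velocity v_c = v/R = 0.05807/3.553 = 0.01634 m/d
t = L/v_c = 38.4/0.01634 = 2349 d
   = 2349/365 = 6.44 yr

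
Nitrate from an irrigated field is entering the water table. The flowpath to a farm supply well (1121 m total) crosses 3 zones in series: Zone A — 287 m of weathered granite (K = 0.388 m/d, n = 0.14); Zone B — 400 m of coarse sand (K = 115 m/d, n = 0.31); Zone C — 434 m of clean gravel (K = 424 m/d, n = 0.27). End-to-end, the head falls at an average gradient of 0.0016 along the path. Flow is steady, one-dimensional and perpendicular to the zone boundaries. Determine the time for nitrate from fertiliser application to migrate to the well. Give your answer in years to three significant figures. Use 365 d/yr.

320 years

Steady 1-D flow in series ⇒ the Darcy flux q is identical in every zone and the zone head losses add (resistances L/K in series).
Σ(L/K) = 287/0.388 + 400/115 + 434/424 = 739.7 + 3.478 + 1.024 = 744.2 d
K_eq = L_total / Σ(L/K) = 1121 / 744.2 = 1.506 m/d
q = K_eq · i = 1.506 × 0.0016 = 0.002410 m/d (same in every zone)
Zone A: v = q/n = 0.002410/0.14 = 0.01722 m/d → t_A = 287/0.01722 = 16670 d
Zone B: v = q/n = 0.002410/0.31 = 0.007775 m/d → t_B = 400/0.007775 = 51450 d
Zone C: v = q/n = 0.002410/0.27 = 0.008926 m/d → t_C = 434/0.008926 = 48620 d
Total t = 16670 + 51450 + 48620 = 116700 d
   = 116700 / 365 = 320 yr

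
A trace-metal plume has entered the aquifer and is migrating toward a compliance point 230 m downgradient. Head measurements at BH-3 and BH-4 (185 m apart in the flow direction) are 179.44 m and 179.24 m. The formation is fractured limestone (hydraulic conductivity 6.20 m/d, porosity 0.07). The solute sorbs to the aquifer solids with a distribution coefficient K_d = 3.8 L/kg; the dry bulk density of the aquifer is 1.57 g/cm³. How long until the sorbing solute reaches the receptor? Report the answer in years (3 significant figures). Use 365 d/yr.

Hydraulic gradient i = (179.44 − 179.24) / 185 = 0.20 / 185 = 0.001081
Darcy flux q = K·i = 6.20 × 0.001081 = 0.006703 m/d
v = Ki/n = 6.20·0.001081/0.07 = 0.09575 m/d
Retardation R = 1 + ρ_b·K_d/n = 1 + 1.57×3.8/0.07 = 86.23
Contaminant velocity v_c = v/R = 0.09575/86.23 = 0.001110 m/d
t = L/v_c = 230/0.001110 = 207100 d
   = 207100/365 = 567 yr

567 years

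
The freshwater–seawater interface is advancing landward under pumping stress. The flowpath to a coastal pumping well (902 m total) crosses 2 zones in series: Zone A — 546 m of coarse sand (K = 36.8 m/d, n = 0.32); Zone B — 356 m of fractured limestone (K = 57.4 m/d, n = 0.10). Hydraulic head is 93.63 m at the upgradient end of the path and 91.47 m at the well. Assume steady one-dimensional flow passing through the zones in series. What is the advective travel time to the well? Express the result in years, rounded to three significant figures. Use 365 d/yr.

Total head drop ΔH = 93.63 − 91.47 = 2.16 m
Continuity: the same q passes through each zone, so ΔH = q·Σ(L_j/K_j) — the zones act as resistances in series.
Σ(L/K) = 546/36.8 + 356/57.4 = 14.84 + 6.202 = 21.04 d
q = ΔH / Σ(L/K) = 2.16 / 21.04 = 0.1027 m/d (same in every zone)
Zone A: v = q/n = 0.1027/0.32 = 0.3208 m/d → t_A = 546/0.3208 = 1702 d
Zone B: v = q/n = 0.1027/0.10 = 1.027 m/d → t_B = 356/1.027 = 346.8 d
Total t = 1702 + 346.8 = 2049 d
   = 2049 / 365 = 5.61 yr

5.61 years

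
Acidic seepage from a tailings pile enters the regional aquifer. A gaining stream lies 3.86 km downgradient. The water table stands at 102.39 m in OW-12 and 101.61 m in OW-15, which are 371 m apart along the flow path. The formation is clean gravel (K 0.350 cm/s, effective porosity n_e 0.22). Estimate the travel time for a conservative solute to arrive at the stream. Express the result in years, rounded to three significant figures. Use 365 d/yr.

Hydraulic gradient i = (102.39 − 101.61) / 371 = 0.78 / 371 = 0.002102
K = 0.350 cm/s × 864 = 302.4 m/d
Specific discharge q = 302.4 × 0.002102 = 0.6358 m/d
v_s = q/n_e = 0.6358/0.22 = 2.890 m/d
L = 3.86 km = 3860 m
t = L / v = 3860 / 2.890 = 1336 d
   = 1336 / 365 = 3.66 yr

3.66 years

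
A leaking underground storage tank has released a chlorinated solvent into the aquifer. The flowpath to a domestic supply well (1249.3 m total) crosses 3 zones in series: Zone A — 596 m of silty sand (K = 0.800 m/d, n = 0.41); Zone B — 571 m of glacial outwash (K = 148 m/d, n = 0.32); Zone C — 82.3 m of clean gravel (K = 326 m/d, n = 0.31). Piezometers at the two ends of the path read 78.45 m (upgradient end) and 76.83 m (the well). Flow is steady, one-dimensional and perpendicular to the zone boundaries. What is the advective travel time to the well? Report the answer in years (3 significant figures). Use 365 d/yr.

573 years

Total head drop ΔH = 78.45 − 76.83 = 1.62 m
Steady 1-D flow in series ⇒ the Darcy flux q is identical in every zone and the zone head losses add (resistances L/K in series).
Σ(L/K) = 596/0.800 + 571/148 + 82.3/326 = 745.0 + 3.858 + 0.2525 = 749.1 d
q = ΔH / Σ(L/K) = 1.62 / 749.1 = 0.002163 m/d (same in every zone)
Zone A: v = q/n = 0.002163/0.41 = 0.005275 m/d → t_A = 596/0.005275 = 113000 d
Zone B: v = q/n = 0.002163/0.32 = 0.006758 m/d → t_B = 571/0.006758 = 84490 d
Zone C: v = q/n = 0.002163/0.31 = 0.006976 m/d → t_C = 82.3/0.006976 = 11800 d
Total t = 113000 + 84490 + 11800 = 209300 d
   = 209300 / 365 = 573 yr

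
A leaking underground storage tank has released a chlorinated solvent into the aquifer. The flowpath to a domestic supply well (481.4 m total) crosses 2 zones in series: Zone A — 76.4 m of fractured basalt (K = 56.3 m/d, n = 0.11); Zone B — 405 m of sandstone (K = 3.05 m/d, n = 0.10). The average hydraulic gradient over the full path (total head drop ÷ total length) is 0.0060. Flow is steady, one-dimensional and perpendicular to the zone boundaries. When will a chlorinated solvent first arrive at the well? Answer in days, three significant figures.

2270 days

Continuity: the same q passes through each zone, so ΔH = q·Σ(L_j/K_j) — the zones act as resistances in series.
Σ(L/K) = 76.4/56.3 + 405/3.05 = 1.357 + 132.8 = 134.1 d
K_eq = L_total / Σ(L/K) = 481.4 / 134.1 = 3.589 m/d
q = K_eq · i = 3.589 × 0.0060 = 0.02153 m/d (same in every zone)
Zone A: v = q/n = 0.02153/0.11 = 0.1957 m/d → t_A = 76.4/0.1957 = 390.3 d
Zone B: v = q/n = 0.02153/0.10 = 0.2153 m/d → t_B = 405/0.2153 = 1881 d
Total t = 390.3 + 1881 = 2271 d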